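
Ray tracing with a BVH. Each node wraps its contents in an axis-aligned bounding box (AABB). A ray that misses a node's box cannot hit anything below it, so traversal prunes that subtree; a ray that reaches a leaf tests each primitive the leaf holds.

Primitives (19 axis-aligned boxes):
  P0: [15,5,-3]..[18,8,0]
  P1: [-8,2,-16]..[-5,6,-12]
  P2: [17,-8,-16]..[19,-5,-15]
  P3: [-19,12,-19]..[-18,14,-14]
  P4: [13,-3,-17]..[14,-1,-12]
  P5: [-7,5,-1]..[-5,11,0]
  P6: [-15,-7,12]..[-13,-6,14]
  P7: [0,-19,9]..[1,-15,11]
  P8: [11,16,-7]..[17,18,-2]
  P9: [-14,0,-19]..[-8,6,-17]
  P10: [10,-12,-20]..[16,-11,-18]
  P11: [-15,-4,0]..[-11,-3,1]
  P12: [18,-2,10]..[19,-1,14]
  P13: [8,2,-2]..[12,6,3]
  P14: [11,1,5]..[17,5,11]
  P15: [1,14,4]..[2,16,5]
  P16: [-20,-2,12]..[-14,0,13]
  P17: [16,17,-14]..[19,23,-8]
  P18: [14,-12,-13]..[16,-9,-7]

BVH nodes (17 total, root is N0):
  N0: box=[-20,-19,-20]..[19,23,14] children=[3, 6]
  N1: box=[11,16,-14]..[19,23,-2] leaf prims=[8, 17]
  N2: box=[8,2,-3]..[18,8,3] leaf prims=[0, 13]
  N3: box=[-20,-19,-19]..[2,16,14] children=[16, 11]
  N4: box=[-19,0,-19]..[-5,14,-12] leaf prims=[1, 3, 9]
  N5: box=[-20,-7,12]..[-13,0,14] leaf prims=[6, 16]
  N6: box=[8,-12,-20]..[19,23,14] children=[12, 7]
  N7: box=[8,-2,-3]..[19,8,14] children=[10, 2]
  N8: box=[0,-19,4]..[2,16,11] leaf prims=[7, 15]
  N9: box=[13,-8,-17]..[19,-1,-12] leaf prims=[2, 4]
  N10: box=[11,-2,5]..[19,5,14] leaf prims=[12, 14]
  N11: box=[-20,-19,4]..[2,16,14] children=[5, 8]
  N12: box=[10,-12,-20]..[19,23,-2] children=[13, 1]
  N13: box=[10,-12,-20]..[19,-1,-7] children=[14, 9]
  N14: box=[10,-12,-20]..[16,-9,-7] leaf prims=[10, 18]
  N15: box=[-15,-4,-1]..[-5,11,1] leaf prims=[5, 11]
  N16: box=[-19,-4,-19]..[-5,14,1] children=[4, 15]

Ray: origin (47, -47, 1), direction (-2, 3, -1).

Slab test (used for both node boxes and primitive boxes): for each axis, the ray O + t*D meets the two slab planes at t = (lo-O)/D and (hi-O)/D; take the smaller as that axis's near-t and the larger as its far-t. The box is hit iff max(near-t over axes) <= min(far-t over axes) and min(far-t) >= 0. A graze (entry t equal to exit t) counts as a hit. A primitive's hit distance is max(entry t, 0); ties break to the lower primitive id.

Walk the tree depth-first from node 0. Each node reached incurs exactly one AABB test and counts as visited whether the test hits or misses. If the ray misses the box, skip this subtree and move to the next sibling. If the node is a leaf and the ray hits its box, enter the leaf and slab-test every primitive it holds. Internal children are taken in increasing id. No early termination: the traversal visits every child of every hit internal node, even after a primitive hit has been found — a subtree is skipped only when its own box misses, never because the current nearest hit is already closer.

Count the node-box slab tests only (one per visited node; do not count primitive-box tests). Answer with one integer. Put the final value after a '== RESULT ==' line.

Walk:
N0 x:[14,67/2] y:[28/3,70/3] z:[-13,21] -> hit [14,21], descend [3, 6]
  N3 x:[45/2,67/2] y:[28/3,21] z:[-13,20] -> miss, prune
  N6 x:[14,39/2] y:[35/3,70/3] z:[-13,21] -> hit [14,39/2], descend [7, 12]
    N7 x:[14,39/2] y:[15,55/3] z:[-13,4] -> miss, prune
    N12 x:[14,37/2] y:[35/3,70/3] z:[3,21] -> hit [14,37/2], descend [1, 13]
      N1 x:[14,18] y:[21,70/3] z:[3,15] -> miss, prune
      N13 x:[14,37/2] y:[35/3,46/3] z:[8,21] -> hit [14,46/3], descend [9, 14]
        N9 x:[14,17] y:[13,46/3] z:[13,18] -> hit [14,46/3] leaf, test {P2(miss), P4(miss)}
        N14 x:[31/2,37/2] y:[35/3,38/3] z:[8,21] -> miss, prune

Visited [0, 3, 6, 7, 12, 1, 13, 9, 14]. Tests: 9 box, 1 leaf. Nearest: miss.

== RESULT ==
9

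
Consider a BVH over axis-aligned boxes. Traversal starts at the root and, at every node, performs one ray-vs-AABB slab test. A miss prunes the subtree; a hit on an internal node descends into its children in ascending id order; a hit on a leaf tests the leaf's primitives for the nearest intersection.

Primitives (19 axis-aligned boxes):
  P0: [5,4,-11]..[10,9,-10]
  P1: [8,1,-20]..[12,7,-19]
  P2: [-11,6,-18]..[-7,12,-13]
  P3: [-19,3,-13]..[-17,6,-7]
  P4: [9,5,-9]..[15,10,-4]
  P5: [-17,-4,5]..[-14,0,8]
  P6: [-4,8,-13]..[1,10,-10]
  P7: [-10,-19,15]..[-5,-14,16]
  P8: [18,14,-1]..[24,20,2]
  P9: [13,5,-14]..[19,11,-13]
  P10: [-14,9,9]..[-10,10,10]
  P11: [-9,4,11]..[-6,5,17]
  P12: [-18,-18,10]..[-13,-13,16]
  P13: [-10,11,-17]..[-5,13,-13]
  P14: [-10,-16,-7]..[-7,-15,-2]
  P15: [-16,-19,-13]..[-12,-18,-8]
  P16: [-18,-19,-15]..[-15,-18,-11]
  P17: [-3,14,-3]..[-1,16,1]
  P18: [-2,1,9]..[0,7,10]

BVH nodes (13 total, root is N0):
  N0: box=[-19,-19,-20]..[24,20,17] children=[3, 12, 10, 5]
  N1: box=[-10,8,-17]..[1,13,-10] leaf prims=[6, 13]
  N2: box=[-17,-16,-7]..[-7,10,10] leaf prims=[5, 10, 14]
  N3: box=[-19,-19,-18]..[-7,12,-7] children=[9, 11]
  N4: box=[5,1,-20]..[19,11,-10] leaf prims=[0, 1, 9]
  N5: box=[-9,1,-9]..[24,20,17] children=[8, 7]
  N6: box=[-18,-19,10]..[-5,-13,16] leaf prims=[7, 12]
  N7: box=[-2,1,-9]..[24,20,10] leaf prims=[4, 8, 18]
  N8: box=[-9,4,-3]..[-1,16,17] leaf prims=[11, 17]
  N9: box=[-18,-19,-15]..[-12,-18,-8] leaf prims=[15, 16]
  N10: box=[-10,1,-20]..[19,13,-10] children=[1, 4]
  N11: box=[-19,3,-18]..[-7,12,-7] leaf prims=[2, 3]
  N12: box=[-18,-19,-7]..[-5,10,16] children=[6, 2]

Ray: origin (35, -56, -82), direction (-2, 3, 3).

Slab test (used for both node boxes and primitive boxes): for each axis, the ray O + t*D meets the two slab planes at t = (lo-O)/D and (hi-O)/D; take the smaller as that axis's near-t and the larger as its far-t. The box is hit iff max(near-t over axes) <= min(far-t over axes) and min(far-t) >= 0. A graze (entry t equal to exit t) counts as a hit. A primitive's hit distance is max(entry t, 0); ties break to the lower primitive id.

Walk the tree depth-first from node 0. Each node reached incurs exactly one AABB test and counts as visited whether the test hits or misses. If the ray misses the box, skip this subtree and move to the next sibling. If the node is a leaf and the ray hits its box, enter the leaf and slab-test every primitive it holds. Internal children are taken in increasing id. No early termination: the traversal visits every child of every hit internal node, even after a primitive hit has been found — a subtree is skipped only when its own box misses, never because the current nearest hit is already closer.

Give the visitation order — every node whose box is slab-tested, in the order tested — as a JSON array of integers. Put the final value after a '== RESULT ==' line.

Traverse from the root:
N0 x:[11/2,27] y:[37/3,76/3] z:[62/3,33] -> hit [62/3,76/3], descend [3, 5, 10, 12]
  N3 x:[21,27] y:[37/3,68/3] z:[64/3,25] -> hit [64/3,68/3], descend [9, 11]
    N9 x:[47/2,53/2] y:[37/3,38/3] z:[67/3,74/3] -> miss, prune
    N11 x:[21,27] y:[59/3,68/3] z:[64/3,25] -> hit [64/3,68/3] leaf, test {P2@t=64/3, P3(miss)}
  N5 x:[11/2,22] y:[19,76/3] z:[73/3,33] -> miss, prune
  N10 x:[8,45/2] y:[19,23] z:[62/3,24] -> hit [62/3,45/2], descend [1, 4]
    N1 x:[17,45/2] y:[64/3,23] z:[65/3,24] -> hit [65/3,45/2] leaf, test {P6(miss), P13@t=67/3}
    N4 x:[8,15] y:[19,67/3] z:[62/3,24] -> miss, prune
  N12 x:[20,53/2] y:[37/3,22] z:[25,98/3] -> miss, prune

Visited [0, 3, 9, 11, 5, 10, 1, 4, 12]. Tests: 9 box, 2 leaf. Nearest: P2.

== RESULT ==
[0, 3, 9, 11, 5, 10, 1, 4, 12]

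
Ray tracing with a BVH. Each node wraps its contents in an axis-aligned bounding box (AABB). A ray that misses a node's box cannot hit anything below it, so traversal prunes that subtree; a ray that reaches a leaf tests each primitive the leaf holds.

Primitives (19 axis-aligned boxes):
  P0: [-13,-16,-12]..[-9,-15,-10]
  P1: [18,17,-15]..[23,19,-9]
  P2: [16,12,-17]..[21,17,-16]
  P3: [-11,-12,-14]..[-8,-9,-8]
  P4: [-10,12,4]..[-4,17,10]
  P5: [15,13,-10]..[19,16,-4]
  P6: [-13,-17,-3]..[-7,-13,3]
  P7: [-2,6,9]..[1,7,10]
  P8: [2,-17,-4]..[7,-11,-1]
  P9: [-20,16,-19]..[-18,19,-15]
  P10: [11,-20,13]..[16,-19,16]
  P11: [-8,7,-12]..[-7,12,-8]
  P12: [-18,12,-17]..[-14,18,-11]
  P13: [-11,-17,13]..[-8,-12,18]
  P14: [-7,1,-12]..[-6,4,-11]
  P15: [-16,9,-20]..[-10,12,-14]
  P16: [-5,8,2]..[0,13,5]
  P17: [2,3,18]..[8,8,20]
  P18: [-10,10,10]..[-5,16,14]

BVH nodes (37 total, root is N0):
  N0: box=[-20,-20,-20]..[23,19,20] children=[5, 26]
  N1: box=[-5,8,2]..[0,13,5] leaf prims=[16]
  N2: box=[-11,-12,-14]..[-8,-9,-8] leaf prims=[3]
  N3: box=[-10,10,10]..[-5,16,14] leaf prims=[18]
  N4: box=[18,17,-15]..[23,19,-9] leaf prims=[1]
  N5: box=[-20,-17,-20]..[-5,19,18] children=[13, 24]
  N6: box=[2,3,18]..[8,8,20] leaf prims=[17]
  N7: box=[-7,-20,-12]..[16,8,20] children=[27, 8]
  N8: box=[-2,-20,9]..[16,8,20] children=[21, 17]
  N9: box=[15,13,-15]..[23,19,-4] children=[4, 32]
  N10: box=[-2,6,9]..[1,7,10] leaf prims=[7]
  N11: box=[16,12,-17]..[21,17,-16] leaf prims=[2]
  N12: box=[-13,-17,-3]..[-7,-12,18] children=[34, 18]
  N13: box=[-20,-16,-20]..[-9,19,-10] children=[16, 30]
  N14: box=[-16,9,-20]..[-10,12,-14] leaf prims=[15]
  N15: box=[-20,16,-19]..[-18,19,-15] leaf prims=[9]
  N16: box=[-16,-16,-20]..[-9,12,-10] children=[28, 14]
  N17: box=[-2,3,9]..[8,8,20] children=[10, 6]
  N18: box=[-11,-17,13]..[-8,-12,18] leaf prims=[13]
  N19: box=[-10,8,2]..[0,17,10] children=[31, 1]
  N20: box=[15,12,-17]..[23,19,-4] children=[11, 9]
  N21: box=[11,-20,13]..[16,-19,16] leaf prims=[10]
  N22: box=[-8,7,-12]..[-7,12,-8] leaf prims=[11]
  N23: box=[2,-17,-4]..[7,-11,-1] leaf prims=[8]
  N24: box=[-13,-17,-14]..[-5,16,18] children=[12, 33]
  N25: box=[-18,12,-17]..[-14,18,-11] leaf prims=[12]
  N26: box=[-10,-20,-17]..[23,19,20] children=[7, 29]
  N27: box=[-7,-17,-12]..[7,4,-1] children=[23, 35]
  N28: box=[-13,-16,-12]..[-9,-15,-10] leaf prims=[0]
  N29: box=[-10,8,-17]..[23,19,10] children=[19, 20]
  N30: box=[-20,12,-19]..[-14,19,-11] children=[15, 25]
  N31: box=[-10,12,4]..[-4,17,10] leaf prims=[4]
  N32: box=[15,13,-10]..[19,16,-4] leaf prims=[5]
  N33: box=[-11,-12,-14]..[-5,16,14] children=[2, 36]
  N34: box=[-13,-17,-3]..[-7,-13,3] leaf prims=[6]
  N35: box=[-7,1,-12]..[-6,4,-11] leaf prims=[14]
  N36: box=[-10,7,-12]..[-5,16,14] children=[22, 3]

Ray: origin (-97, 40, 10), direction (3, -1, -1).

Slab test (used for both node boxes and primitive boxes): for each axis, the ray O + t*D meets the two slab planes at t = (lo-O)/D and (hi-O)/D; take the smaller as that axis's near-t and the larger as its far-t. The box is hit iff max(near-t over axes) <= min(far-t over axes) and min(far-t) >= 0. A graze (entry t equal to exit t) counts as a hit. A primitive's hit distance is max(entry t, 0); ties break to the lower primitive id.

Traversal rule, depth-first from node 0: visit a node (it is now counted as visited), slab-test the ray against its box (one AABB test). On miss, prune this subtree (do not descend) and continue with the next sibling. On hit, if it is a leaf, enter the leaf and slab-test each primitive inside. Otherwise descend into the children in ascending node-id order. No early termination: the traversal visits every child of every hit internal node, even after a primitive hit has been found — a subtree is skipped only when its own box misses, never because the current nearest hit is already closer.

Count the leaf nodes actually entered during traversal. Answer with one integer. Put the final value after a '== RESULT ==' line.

Trace the traversal:
N0 x:[77/3,40] y:[21,60] z:[-10,30] -> hit [77/3,30], descend [5, 26]
  N5 x:[77/3,92/3] y:[21,57] z:[-8,30] -> hit [77/3,30], descend [13, 24]
    N13 x:[77/3,88/3] y:[21,56] z:[20,30] -> hit [77/3,88/3], descend [16, 30]
      N16 x:[27,88/3] y:[28,56] z:[20,30] -> hit [28,88/3], descend [14, 28]
        N14 x:[27,29] y:[28,31] z:[24,30] -> hit [28,29] leaf, test {P15@t=28}
        N28 x:[28,88/3] y:[55,56] z:[20,22] -> miss, prune
      N30 x:[77/3,83/3] y:[21,28] z:[21,29] -> hit [77/3,83/3], descend [15, 25]
        N15 x:[77/3,79/3] y:[21,24] z:[25,29] -> miss, prune
        N25 x:[79/3,83/3] y:[22,28] z:[21,27] -> hit [79/3,27] leaf, test {P12@t=79/3}
    N24 x:[28,92/3] y:[24,57] z:[-8,24] -> miss, prune
  N26 x:[29,40] y:[21,60] z:[-10,27] -> miss, prune

Summary -> nodes [0, 5, 13, 16, 14, 28, 30, 15, 25, 24, 26]; box-tests=11; leaf-entries=2; first=P12

== RESULT ==
2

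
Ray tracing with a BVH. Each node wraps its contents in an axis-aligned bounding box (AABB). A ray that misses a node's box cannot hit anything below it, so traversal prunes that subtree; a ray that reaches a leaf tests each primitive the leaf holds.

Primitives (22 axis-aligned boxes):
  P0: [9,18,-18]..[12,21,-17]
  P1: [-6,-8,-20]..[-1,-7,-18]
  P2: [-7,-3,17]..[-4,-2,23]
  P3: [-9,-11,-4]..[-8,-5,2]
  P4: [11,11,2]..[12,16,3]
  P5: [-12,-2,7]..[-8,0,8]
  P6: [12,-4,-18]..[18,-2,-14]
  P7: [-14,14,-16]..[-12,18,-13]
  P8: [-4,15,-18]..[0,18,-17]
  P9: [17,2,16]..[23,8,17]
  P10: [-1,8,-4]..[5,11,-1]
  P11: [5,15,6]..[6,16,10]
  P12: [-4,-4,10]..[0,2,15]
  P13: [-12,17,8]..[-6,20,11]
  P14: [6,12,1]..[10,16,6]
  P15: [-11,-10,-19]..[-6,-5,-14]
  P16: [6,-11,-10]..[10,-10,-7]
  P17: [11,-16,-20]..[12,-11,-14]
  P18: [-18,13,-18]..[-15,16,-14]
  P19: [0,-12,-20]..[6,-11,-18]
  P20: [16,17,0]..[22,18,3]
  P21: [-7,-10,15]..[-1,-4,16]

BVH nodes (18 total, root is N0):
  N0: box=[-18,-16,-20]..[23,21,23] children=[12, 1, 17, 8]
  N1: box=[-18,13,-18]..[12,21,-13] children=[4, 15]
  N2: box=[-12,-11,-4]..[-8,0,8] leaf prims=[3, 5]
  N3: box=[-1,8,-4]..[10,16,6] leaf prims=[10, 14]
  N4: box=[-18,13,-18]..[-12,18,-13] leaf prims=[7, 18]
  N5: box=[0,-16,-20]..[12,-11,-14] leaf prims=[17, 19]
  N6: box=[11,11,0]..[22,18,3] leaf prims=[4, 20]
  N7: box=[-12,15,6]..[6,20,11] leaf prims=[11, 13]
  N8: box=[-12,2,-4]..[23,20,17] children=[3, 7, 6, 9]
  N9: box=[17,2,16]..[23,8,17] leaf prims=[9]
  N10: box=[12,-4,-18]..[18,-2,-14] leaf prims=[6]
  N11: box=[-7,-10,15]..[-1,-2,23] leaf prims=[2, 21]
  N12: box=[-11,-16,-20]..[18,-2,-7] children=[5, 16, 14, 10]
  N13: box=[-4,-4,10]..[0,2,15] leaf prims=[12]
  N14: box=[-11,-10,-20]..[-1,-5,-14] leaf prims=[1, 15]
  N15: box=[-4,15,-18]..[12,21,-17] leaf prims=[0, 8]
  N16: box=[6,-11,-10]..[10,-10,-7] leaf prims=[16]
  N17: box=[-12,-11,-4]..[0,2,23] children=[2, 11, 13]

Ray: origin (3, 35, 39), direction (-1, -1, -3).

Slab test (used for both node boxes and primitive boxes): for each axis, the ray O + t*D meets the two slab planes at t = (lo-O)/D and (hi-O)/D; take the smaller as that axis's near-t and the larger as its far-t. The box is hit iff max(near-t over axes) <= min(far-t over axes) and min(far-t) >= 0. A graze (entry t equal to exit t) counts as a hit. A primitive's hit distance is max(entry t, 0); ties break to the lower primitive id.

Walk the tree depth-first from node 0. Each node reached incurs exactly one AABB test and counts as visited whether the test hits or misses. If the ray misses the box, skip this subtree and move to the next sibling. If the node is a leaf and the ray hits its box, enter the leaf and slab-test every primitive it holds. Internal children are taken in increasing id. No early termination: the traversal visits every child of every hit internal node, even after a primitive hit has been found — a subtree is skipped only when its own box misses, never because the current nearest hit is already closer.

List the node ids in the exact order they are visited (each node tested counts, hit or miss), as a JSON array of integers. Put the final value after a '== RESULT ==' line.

Walk:
N0 x:[-20,21] y:[14,51] z:[16/3,59/3] -> hit [14,59/3], descend [1, 8, 12, 17]
  N1 x:[-9,21] y:[14,22] z:[52/3,19] -> hit [52/3,19], descend [4, 15]
    N4 x:[15,21] y:[17,22] z:[52/3,19] -> hit [52/3,19] leaf, test {P7(miss), P18@t=19}
    N15 x:[-9,7] y:[14,20] z:[56/3,19] -> miss, prune
  N8 x:[-20,15] y:[15,33] z:[22/3,43/3] -> miss, prune
  N12 x:[-15,14] y:[37,51] z:[46/3,59/3] -> miss, prune
  N17 x:[3,15] y:[33,46] z:[16/3,43/3] -> miss, prune

Visited [0, 1, 4, 15, 8, 12, 17]. Tests: 7 box, 1 leaf. Nearest: P18.

== RESULT ==
[0, 1, 4, 15, 8, 12, 17]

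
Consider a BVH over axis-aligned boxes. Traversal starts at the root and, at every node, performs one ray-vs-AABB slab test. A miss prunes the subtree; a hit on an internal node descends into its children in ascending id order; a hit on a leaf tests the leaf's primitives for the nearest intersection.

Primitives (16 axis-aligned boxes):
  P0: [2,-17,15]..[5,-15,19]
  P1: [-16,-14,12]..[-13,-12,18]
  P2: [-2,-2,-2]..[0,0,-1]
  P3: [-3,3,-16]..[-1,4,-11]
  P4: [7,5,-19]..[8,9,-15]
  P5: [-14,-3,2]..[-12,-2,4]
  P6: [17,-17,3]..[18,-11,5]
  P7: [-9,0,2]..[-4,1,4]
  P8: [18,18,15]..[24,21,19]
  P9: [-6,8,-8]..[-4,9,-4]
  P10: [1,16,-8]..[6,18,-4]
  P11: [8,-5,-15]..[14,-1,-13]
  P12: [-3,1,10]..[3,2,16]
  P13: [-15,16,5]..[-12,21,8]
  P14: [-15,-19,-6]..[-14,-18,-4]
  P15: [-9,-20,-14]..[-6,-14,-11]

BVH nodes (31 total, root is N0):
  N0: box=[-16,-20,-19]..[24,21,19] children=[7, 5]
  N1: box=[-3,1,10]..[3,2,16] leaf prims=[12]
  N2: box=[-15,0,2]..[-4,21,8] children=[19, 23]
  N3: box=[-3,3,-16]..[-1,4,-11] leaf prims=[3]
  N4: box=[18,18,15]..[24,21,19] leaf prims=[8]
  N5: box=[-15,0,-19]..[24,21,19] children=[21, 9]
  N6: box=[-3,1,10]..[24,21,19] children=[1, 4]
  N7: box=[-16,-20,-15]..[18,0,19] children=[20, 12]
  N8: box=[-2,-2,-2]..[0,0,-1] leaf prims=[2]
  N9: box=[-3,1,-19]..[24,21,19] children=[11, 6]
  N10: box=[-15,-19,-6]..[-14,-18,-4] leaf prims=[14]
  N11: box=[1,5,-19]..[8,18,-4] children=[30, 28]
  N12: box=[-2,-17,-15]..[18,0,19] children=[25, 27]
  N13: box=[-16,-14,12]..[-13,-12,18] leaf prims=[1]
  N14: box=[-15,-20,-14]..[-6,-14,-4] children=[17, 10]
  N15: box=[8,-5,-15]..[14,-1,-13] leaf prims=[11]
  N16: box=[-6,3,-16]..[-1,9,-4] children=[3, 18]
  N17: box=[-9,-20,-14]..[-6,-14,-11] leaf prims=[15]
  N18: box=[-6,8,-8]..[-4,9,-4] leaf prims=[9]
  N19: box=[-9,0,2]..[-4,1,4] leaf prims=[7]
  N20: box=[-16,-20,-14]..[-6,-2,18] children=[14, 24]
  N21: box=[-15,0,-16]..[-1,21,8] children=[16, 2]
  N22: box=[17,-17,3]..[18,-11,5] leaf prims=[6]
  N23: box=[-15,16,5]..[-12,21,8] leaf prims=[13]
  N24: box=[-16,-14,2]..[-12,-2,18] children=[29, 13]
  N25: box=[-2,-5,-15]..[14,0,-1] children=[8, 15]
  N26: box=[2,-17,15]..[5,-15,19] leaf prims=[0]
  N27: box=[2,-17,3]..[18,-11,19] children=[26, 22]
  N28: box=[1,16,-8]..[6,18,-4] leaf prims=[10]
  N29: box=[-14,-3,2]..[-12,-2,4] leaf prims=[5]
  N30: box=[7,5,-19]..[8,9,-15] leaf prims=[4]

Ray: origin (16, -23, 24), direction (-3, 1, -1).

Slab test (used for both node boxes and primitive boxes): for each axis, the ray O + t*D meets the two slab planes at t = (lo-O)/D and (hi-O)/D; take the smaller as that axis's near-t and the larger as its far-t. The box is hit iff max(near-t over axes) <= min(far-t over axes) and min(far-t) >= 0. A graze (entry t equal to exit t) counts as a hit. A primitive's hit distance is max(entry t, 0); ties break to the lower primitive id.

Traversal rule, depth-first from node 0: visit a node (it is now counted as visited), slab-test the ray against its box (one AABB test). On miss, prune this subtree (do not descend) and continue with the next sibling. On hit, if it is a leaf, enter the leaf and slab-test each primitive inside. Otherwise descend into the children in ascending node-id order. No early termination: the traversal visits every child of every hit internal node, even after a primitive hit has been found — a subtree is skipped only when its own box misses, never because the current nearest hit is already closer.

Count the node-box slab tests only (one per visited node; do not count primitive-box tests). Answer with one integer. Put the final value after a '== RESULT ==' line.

Traverse from the root:
N0 x:[-8/3,32/3] y:[3,44] z:[5,43] -> hit [5,32/3], descend [5, 7]
  N5 x:[-8/3,31/3] y:[23,44] z:[5,43] -> miss, prune
  N7 x:[-2/3,32/3] y:[3,23] z:[5,39] -> hit [5,32/3], descend [12, 20]
    N12 x:[-2/3,6] y:[6,23] z:[5,39] -> hit [6,6], descend [25, 27]
      N25 x:[2/3,6] y:[18,23] z:[25,39] -> miss, prune
      N27 x:[-2/3,14/3] y:[6,12] z:[5,21] -> miss, prune
    N20 x:[22/3,32/3] y:[3,21] z:[6,38] -> hit [22/3,32/3], descend [14, 24]
      N14 x:[22/3,31/3] y:[3,9] z:[28,38] -> miss, prune
      N24 x:[28/3,32/3] y:[9,21] z:[6,22] -> hit [28/3,32/3], descend [13, 29]
        N13 x:[29/3,32/3] y:[9,11] z:[6,12] -> hit [29/3,32/3] leaf, test {P1@t=29/3}
        N29 x:[28/3,10] y:[20,21] z:[20,22] -> miss, prune

Visited [0, 5, 7, 12, 25, 27, 20, 14, 24, 13, 29]. Tests: 11 box, 1 leaf. Nearest: P1.

== RESULT ==
11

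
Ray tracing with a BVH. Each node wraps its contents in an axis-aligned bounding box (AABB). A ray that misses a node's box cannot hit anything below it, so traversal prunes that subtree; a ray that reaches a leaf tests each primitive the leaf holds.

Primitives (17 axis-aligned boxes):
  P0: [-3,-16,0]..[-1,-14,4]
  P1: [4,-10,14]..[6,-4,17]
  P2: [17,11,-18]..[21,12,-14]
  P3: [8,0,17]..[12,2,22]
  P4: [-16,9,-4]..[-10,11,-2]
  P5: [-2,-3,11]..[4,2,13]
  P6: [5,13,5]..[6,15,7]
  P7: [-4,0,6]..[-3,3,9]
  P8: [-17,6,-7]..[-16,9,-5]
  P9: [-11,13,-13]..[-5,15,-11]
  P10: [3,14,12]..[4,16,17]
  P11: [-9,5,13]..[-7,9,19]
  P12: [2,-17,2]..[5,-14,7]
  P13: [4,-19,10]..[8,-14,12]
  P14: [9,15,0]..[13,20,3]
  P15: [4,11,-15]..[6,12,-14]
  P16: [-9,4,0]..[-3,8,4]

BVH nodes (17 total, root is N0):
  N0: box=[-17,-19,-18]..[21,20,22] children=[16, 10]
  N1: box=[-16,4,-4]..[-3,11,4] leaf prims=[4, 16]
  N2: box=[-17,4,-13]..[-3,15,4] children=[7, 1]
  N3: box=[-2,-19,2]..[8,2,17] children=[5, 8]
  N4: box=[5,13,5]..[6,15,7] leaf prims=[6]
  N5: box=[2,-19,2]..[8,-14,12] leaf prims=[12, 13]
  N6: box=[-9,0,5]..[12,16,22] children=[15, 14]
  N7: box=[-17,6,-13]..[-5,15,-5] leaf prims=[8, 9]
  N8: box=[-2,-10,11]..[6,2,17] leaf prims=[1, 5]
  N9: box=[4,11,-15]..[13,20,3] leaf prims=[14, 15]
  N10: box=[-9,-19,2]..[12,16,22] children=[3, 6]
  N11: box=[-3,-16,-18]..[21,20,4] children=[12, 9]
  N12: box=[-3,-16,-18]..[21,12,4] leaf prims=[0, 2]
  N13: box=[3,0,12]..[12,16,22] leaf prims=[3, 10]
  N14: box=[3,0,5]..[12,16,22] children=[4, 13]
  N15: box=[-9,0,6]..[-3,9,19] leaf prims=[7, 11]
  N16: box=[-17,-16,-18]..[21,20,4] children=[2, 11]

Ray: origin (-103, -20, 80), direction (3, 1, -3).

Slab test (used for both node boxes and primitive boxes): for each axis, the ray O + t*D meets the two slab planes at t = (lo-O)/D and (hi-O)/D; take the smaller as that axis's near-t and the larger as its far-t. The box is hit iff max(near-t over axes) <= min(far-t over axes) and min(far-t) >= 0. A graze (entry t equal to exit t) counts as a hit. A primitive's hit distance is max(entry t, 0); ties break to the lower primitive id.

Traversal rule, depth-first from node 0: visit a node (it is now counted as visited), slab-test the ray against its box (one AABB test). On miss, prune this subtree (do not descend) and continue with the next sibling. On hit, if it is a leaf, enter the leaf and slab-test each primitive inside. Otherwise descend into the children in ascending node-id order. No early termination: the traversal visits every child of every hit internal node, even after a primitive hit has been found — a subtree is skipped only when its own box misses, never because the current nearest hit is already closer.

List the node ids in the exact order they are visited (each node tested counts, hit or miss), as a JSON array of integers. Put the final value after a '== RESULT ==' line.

Walk:
N0 x:[86/3,124/3] y:[1,40] z:[58/3,98/3] -> hit [86/3,98/3], descend [10, 16]
  N10 x:[94/3,115/3] y:[1,36] z:[58/3,26] -> miss, prune
  N16 x:[86/3,124/3] y:[4,40] z:[76/3,98/3] -> hit [86/3,98/3], descend [2, 11]
    N2 x:[86/3,100/3] y:[24,35] z:[76/3,31] -> hit [86/3,31], descend [1, 7]
      N1 x:[29,100/3] y:[24,31] z:[76/3,28] -> miss, prune
      N7 x:[86/3,98/3] y:[26,35] z:[85/3,31] -> hit [86/3,31] leaf, test {P8@t=86/3, P9(miss)}
    N11 x:[100/3,124/3] y:[4,40] z:[76/3,98/3] -> miss, prune

7 AABB tests over nodes [0, 10, 16, 2, 1, 7, 11]; 1 leaf entered; closest P8.

== RESULT ==
[0, 10, 16, 2, 1, 7, 11]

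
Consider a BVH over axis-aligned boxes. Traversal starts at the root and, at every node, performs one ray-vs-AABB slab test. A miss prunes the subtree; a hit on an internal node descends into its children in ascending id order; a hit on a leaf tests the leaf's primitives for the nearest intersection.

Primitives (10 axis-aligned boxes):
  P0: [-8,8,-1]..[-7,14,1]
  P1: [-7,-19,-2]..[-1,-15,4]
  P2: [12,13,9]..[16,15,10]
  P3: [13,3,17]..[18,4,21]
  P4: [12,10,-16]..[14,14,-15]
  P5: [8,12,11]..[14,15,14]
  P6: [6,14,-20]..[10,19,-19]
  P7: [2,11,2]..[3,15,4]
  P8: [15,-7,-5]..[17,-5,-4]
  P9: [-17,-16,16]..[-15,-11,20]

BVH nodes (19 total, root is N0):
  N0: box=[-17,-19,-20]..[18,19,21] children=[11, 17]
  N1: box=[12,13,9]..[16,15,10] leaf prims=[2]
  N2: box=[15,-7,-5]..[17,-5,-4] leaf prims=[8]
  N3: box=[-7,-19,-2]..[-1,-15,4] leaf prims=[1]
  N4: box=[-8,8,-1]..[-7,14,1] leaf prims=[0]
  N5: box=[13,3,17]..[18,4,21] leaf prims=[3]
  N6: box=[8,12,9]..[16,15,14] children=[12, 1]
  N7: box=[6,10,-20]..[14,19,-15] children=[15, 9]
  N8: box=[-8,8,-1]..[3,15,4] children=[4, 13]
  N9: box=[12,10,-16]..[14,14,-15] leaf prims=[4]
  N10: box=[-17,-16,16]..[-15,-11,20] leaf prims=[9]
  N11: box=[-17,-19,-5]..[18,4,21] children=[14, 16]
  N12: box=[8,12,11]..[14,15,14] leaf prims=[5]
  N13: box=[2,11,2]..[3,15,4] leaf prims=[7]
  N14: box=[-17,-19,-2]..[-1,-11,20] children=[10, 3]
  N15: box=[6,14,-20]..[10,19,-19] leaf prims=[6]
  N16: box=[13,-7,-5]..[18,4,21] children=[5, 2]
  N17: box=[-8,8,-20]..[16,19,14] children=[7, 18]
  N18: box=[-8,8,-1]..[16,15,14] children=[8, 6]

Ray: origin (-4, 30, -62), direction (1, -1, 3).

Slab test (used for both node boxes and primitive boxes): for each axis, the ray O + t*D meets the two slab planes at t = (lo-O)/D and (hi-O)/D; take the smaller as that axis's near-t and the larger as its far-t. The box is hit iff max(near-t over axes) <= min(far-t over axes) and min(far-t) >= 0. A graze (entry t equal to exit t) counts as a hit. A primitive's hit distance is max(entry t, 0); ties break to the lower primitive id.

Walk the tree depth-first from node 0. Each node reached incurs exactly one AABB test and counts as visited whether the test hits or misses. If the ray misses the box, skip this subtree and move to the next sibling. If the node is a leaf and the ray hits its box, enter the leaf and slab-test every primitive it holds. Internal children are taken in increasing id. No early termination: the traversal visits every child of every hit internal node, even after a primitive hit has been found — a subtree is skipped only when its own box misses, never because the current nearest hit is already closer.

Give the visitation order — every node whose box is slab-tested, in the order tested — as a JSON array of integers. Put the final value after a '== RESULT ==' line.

Walk:
N0 x:[-13,22] y:[11,49] z:[14,83/3] -> hit [14,22], descend [11, 17]
  N11 x:[-13,22] y:[26,49] z:[19,83/3] -> miss, prune
  N17 x:[-4,20] y:[11,22] z:[14,76/3] -> hit [14,20], descend [7, 18]
    N7 x:[10,18] y:[11,20] z:[14,47/3] -> hit [14,47/3], descend [9, 15]
      N9 x:[16,18] y:[16,20] z:[46/3,47/3] -> miss, prune
      N15 x:[10,14] y:[11,16] z:[14,43/3] -> hit [14,14] leaf, test {P6@t=14}
    N18 x:[-4,20] y:[15,22] z:[61/3,76/3] -> miss, prune

Visited [0, 11, 17, 7, 9, 15, 18]. Tests: 7 box, 1 leaf. Nearest: P6.

== RESULT ==
[0, 11, 17, 7, 9, 15, 18]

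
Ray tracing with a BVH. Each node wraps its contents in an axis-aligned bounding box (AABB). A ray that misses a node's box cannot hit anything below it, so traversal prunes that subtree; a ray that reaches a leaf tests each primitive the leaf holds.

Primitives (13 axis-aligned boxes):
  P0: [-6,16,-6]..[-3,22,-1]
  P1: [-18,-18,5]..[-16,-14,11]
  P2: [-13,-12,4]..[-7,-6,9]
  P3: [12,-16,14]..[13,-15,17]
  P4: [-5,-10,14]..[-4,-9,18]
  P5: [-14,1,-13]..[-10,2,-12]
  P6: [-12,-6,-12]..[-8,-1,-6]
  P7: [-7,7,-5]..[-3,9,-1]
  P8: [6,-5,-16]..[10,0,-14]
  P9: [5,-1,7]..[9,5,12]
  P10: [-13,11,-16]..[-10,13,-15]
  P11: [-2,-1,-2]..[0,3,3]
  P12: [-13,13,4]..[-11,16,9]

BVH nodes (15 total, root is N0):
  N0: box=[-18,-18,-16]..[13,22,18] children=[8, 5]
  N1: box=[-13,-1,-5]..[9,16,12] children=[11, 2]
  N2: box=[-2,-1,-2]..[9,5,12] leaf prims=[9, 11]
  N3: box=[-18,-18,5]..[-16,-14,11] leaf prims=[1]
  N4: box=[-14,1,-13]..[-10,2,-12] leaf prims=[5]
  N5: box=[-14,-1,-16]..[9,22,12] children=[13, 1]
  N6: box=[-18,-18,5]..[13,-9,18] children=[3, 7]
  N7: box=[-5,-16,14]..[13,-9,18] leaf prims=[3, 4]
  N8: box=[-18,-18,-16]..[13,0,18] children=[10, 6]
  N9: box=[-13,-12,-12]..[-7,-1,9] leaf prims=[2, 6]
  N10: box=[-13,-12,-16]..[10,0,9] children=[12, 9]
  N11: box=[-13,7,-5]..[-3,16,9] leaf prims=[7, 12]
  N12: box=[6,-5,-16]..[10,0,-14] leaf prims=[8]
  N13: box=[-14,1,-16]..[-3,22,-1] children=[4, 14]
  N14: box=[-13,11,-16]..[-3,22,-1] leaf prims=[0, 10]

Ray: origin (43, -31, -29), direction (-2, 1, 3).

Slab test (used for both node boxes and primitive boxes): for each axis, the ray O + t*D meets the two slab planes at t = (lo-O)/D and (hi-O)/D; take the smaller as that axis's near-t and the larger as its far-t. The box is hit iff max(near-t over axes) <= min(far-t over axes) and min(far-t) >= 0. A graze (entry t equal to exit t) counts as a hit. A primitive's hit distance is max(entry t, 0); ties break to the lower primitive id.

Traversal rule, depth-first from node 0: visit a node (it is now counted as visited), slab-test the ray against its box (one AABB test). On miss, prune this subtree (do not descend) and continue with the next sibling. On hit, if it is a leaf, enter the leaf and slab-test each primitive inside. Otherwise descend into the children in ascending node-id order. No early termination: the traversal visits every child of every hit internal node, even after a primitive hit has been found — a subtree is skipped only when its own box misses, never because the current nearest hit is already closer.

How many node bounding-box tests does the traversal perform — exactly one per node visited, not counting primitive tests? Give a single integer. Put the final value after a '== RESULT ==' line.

Traverse from the root:
N0 x:[15,61/2] y:[13,53] z:[13/3,47/3] -> hit [15,47/3], descend [5, 8]
  N5 x:[17,57/2] y:[30,53] z:[13/3,41/3] -> miss, prune
  N8 x:[15,61/2] y:[13,31] z:[13/3,47/3] -> hit [15,47/3], descend [6, 10]
    N6 x:[15,61/2] y:[13,22] z:[34/3,47/3] -> hit [15,47/3], descend [3, 7]
      N3 x:[59/2,61/2] y:[13,17] z:[34/3,40/3] -> miss, prune
      N7 x:[15,24] y:[15,22] z:[43/3,47/3] -> hit [15,47/3] leaf, test {P3@t=15, P4(miss)}
    N10 x:[33/2,28] y:[19,31] z:[13/3,38/3] -> miss, prune

7 AABB tests over nodes [0, 5, 8, 6, 3, 7, 10]; 1 leaf entered; closest P3.

== RESULT ==
7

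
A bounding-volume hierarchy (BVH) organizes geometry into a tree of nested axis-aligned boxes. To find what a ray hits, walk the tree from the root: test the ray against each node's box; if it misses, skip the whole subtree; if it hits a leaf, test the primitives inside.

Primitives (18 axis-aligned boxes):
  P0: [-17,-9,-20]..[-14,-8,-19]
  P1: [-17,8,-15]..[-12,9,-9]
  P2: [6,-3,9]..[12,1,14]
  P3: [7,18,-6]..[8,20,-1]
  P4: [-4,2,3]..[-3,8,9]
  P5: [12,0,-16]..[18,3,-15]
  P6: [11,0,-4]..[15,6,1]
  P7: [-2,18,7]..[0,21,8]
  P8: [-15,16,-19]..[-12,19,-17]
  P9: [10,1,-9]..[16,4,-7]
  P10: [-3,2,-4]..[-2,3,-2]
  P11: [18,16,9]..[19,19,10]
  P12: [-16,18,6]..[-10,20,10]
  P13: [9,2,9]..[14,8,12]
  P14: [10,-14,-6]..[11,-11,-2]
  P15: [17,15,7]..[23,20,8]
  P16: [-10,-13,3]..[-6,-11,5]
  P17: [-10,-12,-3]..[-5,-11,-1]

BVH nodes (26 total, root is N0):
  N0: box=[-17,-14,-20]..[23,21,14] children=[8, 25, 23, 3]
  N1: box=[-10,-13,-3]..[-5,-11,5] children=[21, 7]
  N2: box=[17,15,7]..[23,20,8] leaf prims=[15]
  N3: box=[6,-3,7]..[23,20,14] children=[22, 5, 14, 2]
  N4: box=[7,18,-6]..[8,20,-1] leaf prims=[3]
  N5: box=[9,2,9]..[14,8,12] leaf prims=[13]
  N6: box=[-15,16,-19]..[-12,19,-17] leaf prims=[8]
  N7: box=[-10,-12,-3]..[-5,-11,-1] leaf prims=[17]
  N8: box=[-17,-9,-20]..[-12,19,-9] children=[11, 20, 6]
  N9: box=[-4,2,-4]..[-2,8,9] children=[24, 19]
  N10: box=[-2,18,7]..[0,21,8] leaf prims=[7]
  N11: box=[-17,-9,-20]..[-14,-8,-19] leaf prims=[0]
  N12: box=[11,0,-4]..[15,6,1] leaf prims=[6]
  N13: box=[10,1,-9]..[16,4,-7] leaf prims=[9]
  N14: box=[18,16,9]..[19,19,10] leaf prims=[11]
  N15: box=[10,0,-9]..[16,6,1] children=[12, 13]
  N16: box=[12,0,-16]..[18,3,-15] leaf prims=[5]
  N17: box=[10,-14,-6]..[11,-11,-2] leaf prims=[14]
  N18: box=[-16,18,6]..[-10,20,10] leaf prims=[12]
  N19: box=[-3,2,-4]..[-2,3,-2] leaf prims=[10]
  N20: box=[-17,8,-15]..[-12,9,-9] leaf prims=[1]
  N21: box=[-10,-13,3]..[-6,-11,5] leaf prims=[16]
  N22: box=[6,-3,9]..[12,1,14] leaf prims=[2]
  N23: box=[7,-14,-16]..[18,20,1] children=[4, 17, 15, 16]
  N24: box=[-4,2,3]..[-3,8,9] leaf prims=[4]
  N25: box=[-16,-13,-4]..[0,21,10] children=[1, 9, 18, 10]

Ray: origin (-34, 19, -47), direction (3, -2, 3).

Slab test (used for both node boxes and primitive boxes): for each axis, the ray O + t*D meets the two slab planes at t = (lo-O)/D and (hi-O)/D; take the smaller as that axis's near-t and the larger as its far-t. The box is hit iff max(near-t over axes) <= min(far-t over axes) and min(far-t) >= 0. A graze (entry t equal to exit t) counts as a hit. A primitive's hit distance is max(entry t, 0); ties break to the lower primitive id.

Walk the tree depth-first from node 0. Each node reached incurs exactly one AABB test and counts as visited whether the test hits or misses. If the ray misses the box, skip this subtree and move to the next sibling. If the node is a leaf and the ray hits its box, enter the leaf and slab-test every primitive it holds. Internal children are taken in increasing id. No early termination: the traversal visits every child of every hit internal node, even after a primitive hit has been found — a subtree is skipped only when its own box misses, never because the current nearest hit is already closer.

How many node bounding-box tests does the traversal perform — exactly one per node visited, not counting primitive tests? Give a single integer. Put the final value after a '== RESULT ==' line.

Walk:
N0 x:[17/3,19] y:[-1,33/2] z:[9,61/3] -> hit [9,33/2], descend [3, 8, 23, 25]
  N3 x:[40/3,19] y:[-1/2,11] z:[18,61/3] -> miss, prune
  N8 x:[17/3,22/3] y:[0,14] z:[9,38/3] -> miss, prune
  N23 x:[41/3,52/3] y:[-1/2,33/2] z:[31/3,16] -> hit [41/3,16], descend [4, 15, 16, 17]
    N4 x:[41/3,14] y:[-1/2,1/2] z:[41/3,46/3] -> miss, prune
    N15 x:[44/3,50/3] y:[13/2,19/2] z:[38/3,16] -> miss, prune
    N16 x:[46/3,52/3] y:[8,19/2] z:[31/3,32/3] -> miss, prune
    N17 x:[44/3,15] y:[15,33/2] z:[41/3,15] -> hit [15,15] leaf, test {P14@t=15}
  N25 x:[6,34/3] y:[-1,16] z:[43/3,19] -> miss, prune

Visited [0, 3, 8, 23, 4, 15, 16, 17, 25]. Tests: 9 box, 1 leaf. Nearest: P14.

== RESULT ==
9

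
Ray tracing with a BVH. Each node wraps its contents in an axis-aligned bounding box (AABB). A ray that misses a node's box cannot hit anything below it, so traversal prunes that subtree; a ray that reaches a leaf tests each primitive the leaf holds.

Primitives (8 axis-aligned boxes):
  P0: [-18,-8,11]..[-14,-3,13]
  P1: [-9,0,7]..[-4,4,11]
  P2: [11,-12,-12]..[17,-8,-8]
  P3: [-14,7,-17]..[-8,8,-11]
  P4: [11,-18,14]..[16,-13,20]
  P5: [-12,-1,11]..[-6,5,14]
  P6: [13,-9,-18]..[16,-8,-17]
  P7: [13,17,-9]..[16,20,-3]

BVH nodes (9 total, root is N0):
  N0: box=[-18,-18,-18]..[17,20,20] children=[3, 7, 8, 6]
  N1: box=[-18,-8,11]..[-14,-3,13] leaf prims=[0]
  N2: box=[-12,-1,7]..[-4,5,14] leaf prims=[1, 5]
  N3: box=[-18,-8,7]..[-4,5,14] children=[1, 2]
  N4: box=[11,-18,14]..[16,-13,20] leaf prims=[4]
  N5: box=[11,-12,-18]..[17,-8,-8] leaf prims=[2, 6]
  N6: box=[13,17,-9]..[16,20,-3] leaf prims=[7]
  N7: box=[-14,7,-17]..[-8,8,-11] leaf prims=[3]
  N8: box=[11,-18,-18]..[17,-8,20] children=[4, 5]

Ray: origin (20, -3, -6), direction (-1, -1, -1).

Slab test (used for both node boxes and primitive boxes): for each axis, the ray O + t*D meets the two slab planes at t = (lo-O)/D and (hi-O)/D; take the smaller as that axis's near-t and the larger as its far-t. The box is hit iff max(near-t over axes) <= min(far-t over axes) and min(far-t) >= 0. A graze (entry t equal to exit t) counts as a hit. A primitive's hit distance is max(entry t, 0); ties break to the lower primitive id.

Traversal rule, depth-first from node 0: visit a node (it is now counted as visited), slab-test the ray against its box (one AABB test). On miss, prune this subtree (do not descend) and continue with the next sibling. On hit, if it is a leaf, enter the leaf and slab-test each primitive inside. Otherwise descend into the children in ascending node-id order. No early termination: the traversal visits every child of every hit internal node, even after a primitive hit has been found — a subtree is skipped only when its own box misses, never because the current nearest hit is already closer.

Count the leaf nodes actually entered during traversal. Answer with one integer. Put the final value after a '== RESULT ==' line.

Walk:
N0 x:[3,38] y:[-23,15] z:[-26,12] -> hit [3,12], descend [3, 6, 7, 8]
  N3 x:[24,38] y:[-8,5] z:[-20,-13] -> miss, prune
  N6 x:[4,7] y:[-23,-20] z:[-3,3] -> miss, prune
  N7 x:[28,34] y:[-11,-10] z:[5,11] -> miss, prune
  N8 x:[3,9] y:[5,15] z:[-26,12] -> hit [5,9], descend [4, 5]
    N4 x:[4,9] y:[10,15] z:[-26,-20] -> miss, prune
    N5 x:[3,9] y:[5,9] z:[2,12] -> hit [5,9] leaf, test {P2@t=5, P6(miss)}

Summary -> nodes [0, 3, 6, 7, 8, 4, 5]; box-tests=7; leaf-entries=1; first=P2

== RESULT ==
1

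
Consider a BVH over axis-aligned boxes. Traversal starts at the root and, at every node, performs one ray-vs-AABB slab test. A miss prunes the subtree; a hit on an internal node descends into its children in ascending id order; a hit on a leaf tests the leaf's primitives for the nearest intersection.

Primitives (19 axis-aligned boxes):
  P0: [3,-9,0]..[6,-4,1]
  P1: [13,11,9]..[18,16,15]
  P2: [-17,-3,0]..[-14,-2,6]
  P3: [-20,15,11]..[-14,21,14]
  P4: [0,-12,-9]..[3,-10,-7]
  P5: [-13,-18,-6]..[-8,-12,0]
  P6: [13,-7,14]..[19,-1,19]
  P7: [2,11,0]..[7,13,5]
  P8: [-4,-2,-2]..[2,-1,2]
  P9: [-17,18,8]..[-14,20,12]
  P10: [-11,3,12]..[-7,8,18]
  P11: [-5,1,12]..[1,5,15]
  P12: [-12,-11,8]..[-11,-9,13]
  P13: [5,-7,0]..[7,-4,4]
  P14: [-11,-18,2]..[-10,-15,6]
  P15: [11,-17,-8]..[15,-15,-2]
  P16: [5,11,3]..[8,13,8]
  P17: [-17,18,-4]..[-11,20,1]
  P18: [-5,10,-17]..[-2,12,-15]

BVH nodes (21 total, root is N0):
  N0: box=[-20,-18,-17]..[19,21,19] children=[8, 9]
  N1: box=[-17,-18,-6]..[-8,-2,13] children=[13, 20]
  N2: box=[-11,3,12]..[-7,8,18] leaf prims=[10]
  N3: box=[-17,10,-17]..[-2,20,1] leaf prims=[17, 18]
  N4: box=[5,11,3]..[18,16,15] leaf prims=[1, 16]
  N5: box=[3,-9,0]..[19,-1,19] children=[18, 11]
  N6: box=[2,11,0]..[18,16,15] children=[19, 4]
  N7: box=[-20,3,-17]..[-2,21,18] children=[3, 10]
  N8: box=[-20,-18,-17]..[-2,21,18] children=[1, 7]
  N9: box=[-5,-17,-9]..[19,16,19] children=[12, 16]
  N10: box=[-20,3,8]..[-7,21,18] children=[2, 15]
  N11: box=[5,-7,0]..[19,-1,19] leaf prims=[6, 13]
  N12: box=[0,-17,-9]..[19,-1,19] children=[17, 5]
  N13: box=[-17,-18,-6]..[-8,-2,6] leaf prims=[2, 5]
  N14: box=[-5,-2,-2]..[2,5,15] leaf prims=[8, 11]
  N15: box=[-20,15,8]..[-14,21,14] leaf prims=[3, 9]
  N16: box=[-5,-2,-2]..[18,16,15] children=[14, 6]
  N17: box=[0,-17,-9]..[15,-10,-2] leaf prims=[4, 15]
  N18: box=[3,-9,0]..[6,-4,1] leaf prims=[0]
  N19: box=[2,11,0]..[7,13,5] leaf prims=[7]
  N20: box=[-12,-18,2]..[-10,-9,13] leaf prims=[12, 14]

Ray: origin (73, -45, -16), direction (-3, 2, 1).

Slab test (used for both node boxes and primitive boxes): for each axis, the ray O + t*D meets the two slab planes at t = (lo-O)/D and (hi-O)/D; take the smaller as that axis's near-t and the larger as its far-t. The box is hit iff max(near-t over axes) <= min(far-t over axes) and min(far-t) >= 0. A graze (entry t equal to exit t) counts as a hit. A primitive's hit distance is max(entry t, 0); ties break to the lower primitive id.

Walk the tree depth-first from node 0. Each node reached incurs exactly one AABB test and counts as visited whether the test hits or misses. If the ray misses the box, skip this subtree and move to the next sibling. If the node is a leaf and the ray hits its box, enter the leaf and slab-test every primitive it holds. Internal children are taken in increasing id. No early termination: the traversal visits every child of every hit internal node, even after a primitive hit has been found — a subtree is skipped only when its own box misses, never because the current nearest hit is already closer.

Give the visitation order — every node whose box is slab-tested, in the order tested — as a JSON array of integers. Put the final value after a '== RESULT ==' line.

Trace the traversal:
N0 x:[18,31] y:[27/2,33] z:[-1,35] -> hit [18,31], descend [8, 9]
  N8 x:[25,31] y:[27/2,33] z:[-1,34] -> hit [25,31], descend [1, 7]
    N1 x:[27,30] y:[27/2,43/2] z:[10,29] -> miss, prune
    N7 x:[25,31] y:[24,33] z:[-1,34] -> hit [25,31], descend [3, 10]
      N3 x:[25,30] y:[55/2,65/2] z:[-1,17] -> miss, prune
      N10 x:[80/3,31] y:[24,33] z:[24,34] -> hit [80/3,31], descend [2, 15]
        N2 x:[80/3,28] y:[24,53/2] z:[28,34] -> miss, prune
        N15 x:[29,31] y:[30,33] z:[24,30] -> hit [30,30] leaf, test {P3@t=30, P9(miss)}
  N9 x:[18,26] y:[14,61/2] z:[7,35] -> hit [18,26], descend [12, 16]
    N12 x:[18,73/3] y:[14,22] z:[7,35] -> hit [18,22], descend [5, 17]
      N5 x:[18,70/3] y:[18,22] z:[16,35] -> hit [18,22], descend [11, 18]
        N11 x:[18,68/3] y:[19,22] z:[16,35] -> hit [19,22] leaf, test {P6(miss), P13(miss)}
        N18 x:[67/3,70/3] y:[18,41/2] z:[16,17] -> miss, prune
      N17 x:[58/3,73/3] y:[14,35/2] z:[7,14] -> miss, prune
    N16 x:[55/3,26] y:[43/2,61/2] z:[14,31] -> hit [43/2,26], descend [6, 14]
      N6 x:[55/3,71/3] y:[28,61/2] z:[16,31] -> miss, prune
      N14 x:[71/3,26] y:[43/2,25] z:[14,31] -> hit [71/3,25] leaf, test {P8(miss), P11(miss)}

Summary -> nodes [0, 8, 1, 7, 3, 10, 2, 15, 9, 12, 5, 11, 18, 17, 16, 6, 14]; box-tests=17; leaf-entries=3; first=P3

== RESULT ==
[0, 8, 1, 7, 3, 10, 2, 15, 9, 12, 5, 11, 18, 17, 16, 6, 14]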